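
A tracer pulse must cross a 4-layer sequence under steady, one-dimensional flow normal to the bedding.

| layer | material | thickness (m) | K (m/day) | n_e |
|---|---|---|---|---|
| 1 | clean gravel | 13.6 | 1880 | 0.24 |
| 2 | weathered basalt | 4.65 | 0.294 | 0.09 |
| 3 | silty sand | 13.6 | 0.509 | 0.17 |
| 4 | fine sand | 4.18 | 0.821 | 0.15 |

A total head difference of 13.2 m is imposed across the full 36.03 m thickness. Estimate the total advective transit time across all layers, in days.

23.9

With flow normal to the layers, continuity requires the same specific discharge q through every layer.
Σ(b_i/K_i) = 13.6/1880 + 4.65/0.294 + 13.6/0.509 + 4.18/0.821 = 47.63 d.
q = Δh / Σ(b_i/K_i) = 13.2 / 47.63 = 0.2771 m/day.
In each layer the seepage velocity is v_i = q/n_i, so the layer transit time is t_i = b_i·n_i / q:
  layer 1 (clean gravel): t_1 = 13.6 × 0.24 / 0.2771 = 11.78 d
  layer 2 (weathered basalt): t_2 = 4.65 × 0.09 / 0.2771 = 1.510 d
  layer 3 (silty sand): t_3 = 13.6 × 0.17 / 0.2771 = 8.343 d
  layer 4 (fine sand): t_4 = 4.18 × 0.15 / 0.2771 = 2.263 d
Total t = Σ t_i = 23.89 days.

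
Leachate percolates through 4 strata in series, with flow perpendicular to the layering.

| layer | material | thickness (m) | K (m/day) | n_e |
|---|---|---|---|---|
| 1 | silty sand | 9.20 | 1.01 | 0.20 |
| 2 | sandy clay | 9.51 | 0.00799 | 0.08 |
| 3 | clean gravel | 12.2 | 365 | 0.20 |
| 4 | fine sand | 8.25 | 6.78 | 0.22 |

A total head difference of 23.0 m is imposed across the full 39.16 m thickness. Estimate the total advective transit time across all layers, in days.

With flow normal to the layers, continuity requires the same specific discharge q through every layer.
Σ(b_i/K_i) = 9.20/1.01 + 9.51/0.00799 + 12.2/365 + 8.25/6.78 = 1201 d.
q = Δh / Σ(b_i/K_i) = 23.0 / 1201 = 0.01916 m/day.
In each layer the seepage velocity is v_i = q/n_i, so the layer transit time is t_i = b_i·n_i / q:
  layer 1 (silty sand): t_1 = 9.20 × 0.20 / 0.01916 = 96.05 d
  layer 2 (sandy clay): t_2 = 9.51 × 0.08 / 0.01916 = 39.71 d
  layer 3 (clean gravel): t_3 = 12.2 × 0.20 / 0.01916 = 127.4 d
  layer 4 (fine sand): t_4 = 8.25 × 0.22 / 0.01916 = 94.74 d
Total t = Σ t_i = 357.9 days.

358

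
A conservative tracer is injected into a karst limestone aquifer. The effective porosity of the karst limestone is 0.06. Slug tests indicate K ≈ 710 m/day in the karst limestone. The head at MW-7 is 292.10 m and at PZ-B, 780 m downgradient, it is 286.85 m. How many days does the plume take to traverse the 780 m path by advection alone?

Hydraulic gradient i = (292.10 − 286.85) / 780 = 5.25 / 780 = 0.006731.
Darcy flux q = K · i = 710.0 × 0.006731 = 4.779 m/day.
Seepage velocity v = q / n_e = 4.779 / 0.06 = 79.65 m/day.
Travel time t = L / v = 780 / 79.65 = 9.793 days.

9.79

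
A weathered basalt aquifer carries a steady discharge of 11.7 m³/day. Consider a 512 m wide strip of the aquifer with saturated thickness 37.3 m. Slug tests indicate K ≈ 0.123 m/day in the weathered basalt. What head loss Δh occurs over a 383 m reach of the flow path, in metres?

Cross-sectional area A = 512 × 37.3 = 19098 m².
From Q = K·A·i, i = Q / (K·A) = 11.7 / (0.1230 × 19098) = 0.004981.
Head loss Δh = i · L = 0.004981 × 383 = 1.908 m.

1.91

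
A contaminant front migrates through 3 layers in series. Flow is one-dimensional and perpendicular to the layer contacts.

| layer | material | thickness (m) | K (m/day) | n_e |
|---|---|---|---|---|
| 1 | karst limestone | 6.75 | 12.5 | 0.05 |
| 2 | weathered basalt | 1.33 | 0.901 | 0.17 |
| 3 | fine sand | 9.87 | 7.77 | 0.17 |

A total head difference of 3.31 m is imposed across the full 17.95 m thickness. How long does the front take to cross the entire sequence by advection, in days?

With flow normal to the layers, continuity requires the same specific discharge q through every layer.
Σ(b_i/K_i) = 6.75/12.5 + 1.33/0.901 + 9.87/7.77 = 3.286 d.
q = Δh / Σ(b_i/K_i) = 3.31 / 3.286 = 1.007 m/day.
In each layer the seepage velocity is v_i = q/n_i, so the layer transit time is t_i = b_i·n_i / q:
  layer 1 (karst limestone): t_1 = 6.75 × 0.05 / 1.007 = 0.3351 d
  layer 2 (weathered basalt): t_2 = 1.33 × 0.17 / 1.007 = 0.2245 d
  layer 3 (fine sand): t_3 = 9.87 × 0.17 / 1.007 = 1.666 d
Total t = Σ t_i = 2.226 days.

2.23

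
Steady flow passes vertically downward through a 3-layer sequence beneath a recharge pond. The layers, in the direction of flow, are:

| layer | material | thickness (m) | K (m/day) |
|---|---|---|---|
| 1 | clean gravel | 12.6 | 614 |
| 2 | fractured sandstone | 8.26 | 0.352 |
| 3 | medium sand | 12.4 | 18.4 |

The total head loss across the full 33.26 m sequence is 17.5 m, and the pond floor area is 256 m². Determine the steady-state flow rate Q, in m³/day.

185

Flow is perpendicular to layering, so the layers act in series and the equivalent K is the thickness-weighted harmonic mean.
Total thickness L = 12.6 + 8.26 + 12.4 = 33.26 m.
Σ(b_i/K_i) = 12.6/614 + 8.26/0.352 + 12.4/18.4 = 24.16 d.
K_eq = L / Σ(b_i/K_i) = 33.26 / 24.16 = 1.377 m/day.
Q = K_eq · A · (Δh/L) = 1.377 × 256 × (17.5/33.26) = 185.4 m³/day.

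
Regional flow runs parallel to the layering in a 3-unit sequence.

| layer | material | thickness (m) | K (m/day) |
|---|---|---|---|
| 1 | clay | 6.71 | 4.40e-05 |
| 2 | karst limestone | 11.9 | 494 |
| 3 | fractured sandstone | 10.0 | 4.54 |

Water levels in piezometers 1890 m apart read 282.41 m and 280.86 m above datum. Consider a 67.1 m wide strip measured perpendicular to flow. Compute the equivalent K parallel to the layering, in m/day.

207

Flow is parallel to layering, so each bed carries its own Darcy discharge and the transmissivities add.
Σ(K_i·b_i) = 4.40e-05×6.71 + 494×11.9 + 4.54×10.0 = 5924 m²/day.
Total thickness b = 28.61 m, so K_eq = Σ(K_i·b_i)/b = 207.1 m/day.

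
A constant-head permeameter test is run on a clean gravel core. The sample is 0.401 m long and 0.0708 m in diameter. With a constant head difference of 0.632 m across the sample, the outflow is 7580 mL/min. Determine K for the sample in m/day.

1760

Cross-sectional area A = π·(d/2)² = π × (0.0708/2)² = 0.003937 m².
Convert discharge: 7580 mL/min = 0.0001263 m³/s.
Darcy's law rearranged: K = Q·L / (A·Δh) = 0.0001263 × 0.401 / (0.003937 × 0.632) = 0.02036 m/s = 1759 m/day.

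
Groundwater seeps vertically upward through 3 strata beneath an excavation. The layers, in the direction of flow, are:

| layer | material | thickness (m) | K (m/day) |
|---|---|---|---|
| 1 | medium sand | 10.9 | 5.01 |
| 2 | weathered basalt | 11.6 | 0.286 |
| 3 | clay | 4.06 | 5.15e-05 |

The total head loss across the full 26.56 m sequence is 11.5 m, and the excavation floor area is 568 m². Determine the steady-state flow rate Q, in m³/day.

Flow is perpendicular to layering, so the layers act in series and the equivalent K is the thickness-weighted harmonic mean.
Total thickness L = 10.9 + 11.6 + 4.06 = 26.56 m.
Σ(b_i/K_i) = 10.9/5.01 + 11.6/0.286 + 4.06/5.15e-05 = 78878 d.
K_eq = L / Σ(b_i/K_i) = 26.56 / 78878 = 0.0003367 m/day.
Q = K_eq · A · (Δh/L) = 0.0003367 × 568 × (11.5/26.56) = 0.08281 m³/day.

0.0828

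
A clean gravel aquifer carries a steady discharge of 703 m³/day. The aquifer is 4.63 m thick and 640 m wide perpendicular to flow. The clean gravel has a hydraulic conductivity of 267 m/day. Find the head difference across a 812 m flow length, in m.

0.722

Cross-sectional area A = 640 × 4.63 = 2963 m².
From Q = K·A·i, i = Q / (K·A) = 703 / (267.0 × 2963) = 0.0008886.
Head loss Δh = i · L = 0.0008886 × 812 = 0.7215 m.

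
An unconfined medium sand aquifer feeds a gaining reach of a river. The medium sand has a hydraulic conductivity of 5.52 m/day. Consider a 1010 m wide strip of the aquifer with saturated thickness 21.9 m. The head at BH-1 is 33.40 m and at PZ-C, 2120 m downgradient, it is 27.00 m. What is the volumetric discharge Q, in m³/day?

Cross-sectional area A = 1010 × 21.9 = 22119 m².
Hydraulic gradient i = (33.40 − 27.00) / 2120 = 6.4 / 2120 = 0.003019.
Darcy's law: Q = K · A · i = 5.520 × 22119 × 0.003019 = 368.6 m³/day.

369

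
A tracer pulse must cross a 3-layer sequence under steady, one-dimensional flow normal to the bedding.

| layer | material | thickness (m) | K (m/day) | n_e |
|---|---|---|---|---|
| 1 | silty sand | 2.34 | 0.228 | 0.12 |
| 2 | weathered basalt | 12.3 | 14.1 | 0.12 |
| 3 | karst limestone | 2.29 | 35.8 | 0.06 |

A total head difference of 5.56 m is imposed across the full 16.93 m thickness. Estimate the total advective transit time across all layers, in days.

3.82

With flow normal to the layers, continuity requires the same specific discharge q through every layer.
Σ(b_i/K_i) = 2.34/0.228 + 12.3/14.1 + 2.29/35.8 = 11.20 d.
q = Δh / Σ(b_i/K_i) = 5.56 / 11.20 = 0.4965 m/day.
In each layer the seepage velocity is v_i = q/n_i, so the layer transit time is t_i = b_i·n_i / q:
  layer 1 (silty sand): t_1 = 2.34 × 0.12 / 0.4965 = 0.5656 d
  layer 2 (weathered basalt): t_2 = 12.3 × 0.12 / 0.4965 = 2.973 d
  layer 3 (karst limestone): t_3 = 2.29 × 0.06 / 0.4965 = 0.2768 d
Total t = Σ t_i = 3.815 days.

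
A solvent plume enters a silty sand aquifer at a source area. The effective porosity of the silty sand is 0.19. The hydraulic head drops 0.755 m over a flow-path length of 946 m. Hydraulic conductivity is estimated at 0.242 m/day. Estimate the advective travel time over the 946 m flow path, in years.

Hydraulic gradient i = Δh / L = 0.755 / 946 = 0.0007981.
Darcy flux q = K · i = 0.2420 × 0.0007981 = 0.0001931 m/day.
Seepage velocity v = q / n_e = 0.0001931 / 0.19 = 0.001017 m/day.
Travel time t = L / v = 946 / 0.001017 = 9.306e+05 days = 2548 years.

2550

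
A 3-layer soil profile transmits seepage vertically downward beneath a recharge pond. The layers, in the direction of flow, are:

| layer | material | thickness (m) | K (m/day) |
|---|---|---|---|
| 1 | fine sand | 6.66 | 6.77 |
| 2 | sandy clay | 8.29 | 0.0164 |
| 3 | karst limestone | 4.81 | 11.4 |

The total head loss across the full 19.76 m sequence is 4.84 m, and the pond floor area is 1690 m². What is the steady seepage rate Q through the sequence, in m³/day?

Flow is perpendicular to layering, so the layers act in series and the equivalent K is the thickness-weighted harmonic mean.
Total thickness L = 6.66 + 8.29 + 4.81 = 19.76 m.
Σ(b_i/K_i) = 6.66/6.77 + 8.29/0.0164 + 4.81/11.4 = 506.9 d.
K_eq = L / Σ(b_i/K_i) = 19.76 / 506.9 = 0.03898 m/day.
Q = K_eq · A · (Δh/L) = 0.03898 × 1690 × (4.84/19.76) = 16.14 m³/day.

16.1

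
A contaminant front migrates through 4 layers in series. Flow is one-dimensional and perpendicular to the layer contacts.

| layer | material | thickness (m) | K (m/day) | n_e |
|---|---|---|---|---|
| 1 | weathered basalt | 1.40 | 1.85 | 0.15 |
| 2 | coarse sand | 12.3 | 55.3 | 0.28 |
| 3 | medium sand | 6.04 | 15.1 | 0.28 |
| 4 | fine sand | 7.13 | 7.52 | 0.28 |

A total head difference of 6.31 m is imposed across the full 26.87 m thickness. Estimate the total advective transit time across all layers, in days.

With flow normal to the layers, continuity requires the same specific discharge q through every layer.
Σ(b_i/K_i) = 1.40/1.85 + 12.3/55.3 + 6.04/15.1 + 7.13/7.52 = 2.327 d.
q = Δh / Σ(b_i/K_i) = 6.31 / 2.327 = 2.711 m/day.
In each layer the seepage velocity is v_i = q/n_i, so the layer transit time is t_i = b_i·n_i / q:
  layer 1 (weathered basalt): t_1 = 1.40 × 0.15 / 2.711 = 0.07745 d
  layer 2 (coarse sand): t_2 = 12.3 × 0.28 / 2.711 = 1.270 d
  layer 3 (medium sand): t_3 = 6.04 × 0.28 / 2.711 = 0.6238 d
  layer 4 (fine sand): t_4 = 7.13 × 0.28 / 2.711 = 0.7363 d
Total t = Σ t_i = 2.708 days.

2.71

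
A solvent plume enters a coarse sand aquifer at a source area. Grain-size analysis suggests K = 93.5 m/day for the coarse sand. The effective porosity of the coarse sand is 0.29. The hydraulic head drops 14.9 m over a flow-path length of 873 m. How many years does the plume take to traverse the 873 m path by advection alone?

Hydraulic gradient i = Δh / L = 14.9 / 873 = 0.01707.
Darcy flux q = K · i = 93.50 × 0.01707 = 1.596 m/day.
Seepage velocity v = q / n_e = 1.596 / 0.29 = 5.503 m/day.
Travel time t = L / v = 873 / 5.503 = 158.6 days = 0.4343 years.

0.434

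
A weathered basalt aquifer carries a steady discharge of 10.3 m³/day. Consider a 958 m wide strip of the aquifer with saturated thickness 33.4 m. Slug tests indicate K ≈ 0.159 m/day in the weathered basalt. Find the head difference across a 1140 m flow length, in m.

2.31

Cross-sectional area A = 958 × 33.4 = 31997 m².
From Q = K·A·i, i = Q / (K·A) = 10.3 / (0.1590 × 31997) = 0.002025.
Head loss Δh = i · L = 0.002025 × 1140 = 2.308 m.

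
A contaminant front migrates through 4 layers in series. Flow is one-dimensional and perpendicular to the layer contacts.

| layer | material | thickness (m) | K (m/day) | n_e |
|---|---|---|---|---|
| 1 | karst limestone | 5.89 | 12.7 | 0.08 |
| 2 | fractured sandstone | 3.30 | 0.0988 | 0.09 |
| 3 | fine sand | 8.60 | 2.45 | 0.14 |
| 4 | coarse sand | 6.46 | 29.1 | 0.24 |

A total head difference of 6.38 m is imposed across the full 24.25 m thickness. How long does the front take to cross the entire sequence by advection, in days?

20.8

With flow normal to the layers, continuity requires the same specific discharge q through every layer.
Σ(b_i/K_i) = 5.89/12.7 + 3.30/0.0988 + 8.60/2.45 + 6.46/29.1 = 37.60 d.
q = Δh / Σ(b_i/K_i) = 6.38 / 37.60 = 0.1697 m/day.
In each layer the seepage velocity is v_i = q/n_i, so the layer transit time is t_i = b_i·n_i / q:
  layer 1 (karst limestone): t_1 = 5.89 × 0.08 / 0.1697 = 2.777 d
  layer 2 (fractured sandstone): t_2 = 3.30 × 0.09 / 0.1697 = 1.750 d
  layer 3 (fine sand): t_3 = 8.60 × 0.14 / 0.1697 = 7.095 d
  layer 4 (coarse sand): t_4 = 6.46 × 0.24 / 0.1697 = 9.136 d
Total t = Σ t_i = 20.76 days.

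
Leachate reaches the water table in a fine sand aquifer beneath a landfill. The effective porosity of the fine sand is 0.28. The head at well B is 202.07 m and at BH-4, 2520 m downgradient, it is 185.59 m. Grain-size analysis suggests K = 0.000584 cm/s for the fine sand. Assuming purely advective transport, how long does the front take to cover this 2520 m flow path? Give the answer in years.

585

Convert K: 0.000584 cm/s × 864 = 0.5046 m/day.
Hydraulic gradient i = (202.07 − 185.59) / 2520 = 16.48 / 2520 = 0.006540.
Darcy flux q = K · i = 0.5046 × 0.006540 = 0.003300 m/day.
Seepage velocity v = q / n_e = 0.003300 / 0.28 = 0.01178 m/day.
Travel time t = L / v = 2520 / 0.01178 = 2.138e+05 days = 585.4 years.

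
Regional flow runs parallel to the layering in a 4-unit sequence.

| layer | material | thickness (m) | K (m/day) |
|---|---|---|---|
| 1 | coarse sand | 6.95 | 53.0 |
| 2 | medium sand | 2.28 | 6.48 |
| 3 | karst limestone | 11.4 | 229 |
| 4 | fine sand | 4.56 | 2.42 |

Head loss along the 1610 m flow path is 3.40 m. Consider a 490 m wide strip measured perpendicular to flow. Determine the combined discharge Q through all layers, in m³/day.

3110

Flow is parallel to layering, so each bed carries its own Darcy discharge and the transmissivities add.
Σ(K_i·b_i) = 53.0×6.95 + 6.48×2.28 + 229×11.4 + 2.42×4.56 = 3005 m²/day.
Hydraulic gradient i = Δh / L = 3.40 / 1610 = 0.002112.
Q = Σ(K_i·b_i) · W · i = 3005 × 490 × 0.002112 = 3109 m³/day.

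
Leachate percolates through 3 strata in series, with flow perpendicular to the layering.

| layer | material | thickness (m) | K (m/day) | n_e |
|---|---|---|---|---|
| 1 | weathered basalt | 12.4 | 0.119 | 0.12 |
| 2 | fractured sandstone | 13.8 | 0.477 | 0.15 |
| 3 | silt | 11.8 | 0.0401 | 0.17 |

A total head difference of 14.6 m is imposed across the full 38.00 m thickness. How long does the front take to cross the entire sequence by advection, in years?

With flow normal to the layers, continuity requires the same specific discharge q through every layer.
Σ(b_i/K_i) = 12.4/0.119 + 13.8/0.477 + 11.8/0.0401 = 427.4 d.
q = Δh / Σ(b_i/K_i) = 14.6 / 427.4 = 0.03416 m/day.
In each layer the seepage velocity is v_i = q/n_i, so the layer transit time is t_i = b_i·n_i / q:
  layer 1 (weathered basalt): t_1 = 12.4 × 0.12 / 0.03416 = 43.56 d
  layer 2 (fractured sandstone): t_2 = 13.8 × 0.15 / 0.03416 = 60.60 d
  layer 3 (silt): t_3 = 11.8 × 0.17 / 0.03416 = 58.72 d
Total t = Σ t_i = 162.9 days = 0.4459 years.

0.446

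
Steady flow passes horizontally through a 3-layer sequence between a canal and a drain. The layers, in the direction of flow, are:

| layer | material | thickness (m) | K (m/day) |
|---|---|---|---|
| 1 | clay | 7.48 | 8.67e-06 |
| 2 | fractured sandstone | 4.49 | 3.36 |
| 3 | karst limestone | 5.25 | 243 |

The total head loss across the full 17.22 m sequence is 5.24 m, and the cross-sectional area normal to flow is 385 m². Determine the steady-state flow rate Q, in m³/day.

Flow is perpendicular to layering, so the layers act in series and the equivalent K is the thickness-weighted harmonic mean.
Total thickness L = 7.48 + 4.49 + 5.25 = 17.22 m.
Σ(b_i/K_i) = 7.48/8.67e-06 + 4.49/3.36 + 5.25/243 = 8.627e+05 d.
K_eq = L / Σ(b_i/K_i) = 17.22 / 8.627e+05 = 1.996e-05 m/day.
Q = K_eq · A · (Δh/L) = 1.996e-05 × 385 × (5.24/17.22) = 0.002338 m³/day.

0.00234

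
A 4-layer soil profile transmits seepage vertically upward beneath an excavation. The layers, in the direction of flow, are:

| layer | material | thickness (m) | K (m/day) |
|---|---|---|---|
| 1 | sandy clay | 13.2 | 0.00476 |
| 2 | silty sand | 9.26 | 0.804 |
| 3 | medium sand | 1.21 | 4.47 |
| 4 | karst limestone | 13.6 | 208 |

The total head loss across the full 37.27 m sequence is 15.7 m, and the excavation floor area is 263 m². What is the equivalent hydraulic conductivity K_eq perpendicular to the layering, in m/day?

Flow is perpendicular to layering, so the layers act in series and the equivalent K is the thickness-weighted harmonic mean.
Total thickness L = 13.2 + 9.26 + 1.21 + 13.6 = 37.27 m.
Σ(b_i/K_i) = 13.2/0.00476 + 9.26/0.804 + 1.21/4.47 + 13.6/208 = 2785 d.
K_eq = L / Σ(b_i/K_i) = 37.27 / 2785 = 0.01338 m/day.

0.0134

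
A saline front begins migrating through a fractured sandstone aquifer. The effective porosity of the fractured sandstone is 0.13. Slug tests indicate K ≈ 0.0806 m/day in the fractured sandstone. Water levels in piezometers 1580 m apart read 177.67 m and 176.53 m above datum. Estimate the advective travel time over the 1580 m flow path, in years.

Hydraulic gradient i = (177.67 − 176.53) / 1580 = 1.14 / 1580 = 0.0007215.
Darcy flux q = K · i = 0.08060 × 0.0007215 = 5.815e-05 m/day.
Seepage velocity v = q / n_e = 5.815e-05 / 0.13 = 0.0004473 m/day.
Travel time t = L / v = 1580 / 0.0004473 = 3.532e+06 days = 9670 years.

9670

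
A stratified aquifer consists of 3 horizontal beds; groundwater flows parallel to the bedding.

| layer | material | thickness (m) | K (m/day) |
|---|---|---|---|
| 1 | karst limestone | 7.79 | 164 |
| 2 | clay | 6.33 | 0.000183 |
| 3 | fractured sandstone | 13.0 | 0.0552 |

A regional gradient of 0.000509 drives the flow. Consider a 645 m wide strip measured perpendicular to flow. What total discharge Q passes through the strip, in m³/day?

Flow is parallel to layering, so each bed carries its own Darcy discharge and the transmissivities add.
Σ(K_i·b_i) = 164×7.79 + 0.000183×6.33 + 0.0552×13.0 = 1278 m²/day.
Hydraulic gradient i = 0.000509.
Q = Σ(K_i·b_i) · W · i = 1278 × 645 × 0.0005090 = 419.7 m³/day.

420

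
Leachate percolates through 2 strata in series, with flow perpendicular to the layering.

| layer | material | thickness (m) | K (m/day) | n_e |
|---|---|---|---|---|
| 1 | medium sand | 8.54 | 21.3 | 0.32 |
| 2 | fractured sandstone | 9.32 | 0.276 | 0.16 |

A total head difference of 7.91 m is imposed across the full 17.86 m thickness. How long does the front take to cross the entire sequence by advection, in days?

With flow normal to the layers, continuity requires the same specific discharge q through every layer.
Σ(b_i/K_i) = 8.54/21.3 + 9.32/0.276 = 34.17 d.
q = Δh / Σ(b_i/K_i) = 7.91 / 34.17 = 0.2315 m/day.
In each layer the seepage velocity is v_i = q/n_i, so the layer transit time is t_i = b_i·n_i / q:
  layer 1 (medium sand): t_1 = 8.54 × 0.32 / 0.2315 = 11.80 d
  layer 2 (fractured sandstone): t_2 = 9.32 × 0.16 / 0.2315 = 6.442 d
Total t = Σ t_i = 18.25 days.

18.2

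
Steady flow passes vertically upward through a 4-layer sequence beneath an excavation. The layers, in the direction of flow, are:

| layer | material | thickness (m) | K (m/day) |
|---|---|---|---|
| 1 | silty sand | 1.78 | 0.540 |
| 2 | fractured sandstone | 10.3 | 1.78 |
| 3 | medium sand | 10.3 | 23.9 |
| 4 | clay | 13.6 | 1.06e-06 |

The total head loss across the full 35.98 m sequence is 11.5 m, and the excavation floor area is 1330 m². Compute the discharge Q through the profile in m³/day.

0.00119

Flow is perpendicular to layering, so the layers act in series and the equivalent K is the thickness-weighted harmonic mean.
Total thickness L = 1.78 + 10.3 + 10.3 + 13.6 = 35.98 m.
Σ(b_i/K_i) = 1.78/0.540 + 10.3/1.78 + 10.3/23.9 + 13.6/1.06e-06 = 1.283e+07 d.
K_eq = L / Σ(b_i/K_i) = 35.98 / 1.283e+07 = 2.804e-06 m/day.
Q = K_eq · A · (Δh/L) = 2.804e-06 × 1330 × (11.5/35.98) = 0.001192 m³/day.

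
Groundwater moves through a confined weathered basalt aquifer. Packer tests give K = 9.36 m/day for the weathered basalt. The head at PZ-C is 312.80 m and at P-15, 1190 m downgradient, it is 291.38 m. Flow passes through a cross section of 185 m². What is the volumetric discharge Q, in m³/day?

Hydraulic gradient i = (312.80 − 291.38) / 1190 = 21.42 / 1190 = 0.01800.
Darcy's law: Q = K · A · i = 9.360 × 185.0 × 0.01800 = 31.17 m³/day.

31.2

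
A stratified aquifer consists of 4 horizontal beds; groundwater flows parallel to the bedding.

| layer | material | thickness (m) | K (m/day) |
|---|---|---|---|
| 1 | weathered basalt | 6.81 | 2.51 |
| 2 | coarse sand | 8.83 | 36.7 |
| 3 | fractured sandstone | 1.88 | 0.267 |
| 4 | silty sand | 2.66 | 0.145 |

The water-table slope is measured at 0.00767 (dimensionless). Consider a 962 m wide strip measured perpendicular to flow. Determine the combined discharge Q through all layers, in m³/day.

2520

Flow is parallel to layering, so each bed carries its own Darcy discharge and the transmissivities add.
Σ(K_i·b_i) = 2.51×6.81 + 36.7×8.83 + 0.267×1.88 + 0.145×2.66 = 342.0 m²/day.
Hydraulic gradient i = 0.00767.
Q = Σ(K_i·b_i) · W · i = 342.0 × 962 × 0.007670 = 2524 m³/day.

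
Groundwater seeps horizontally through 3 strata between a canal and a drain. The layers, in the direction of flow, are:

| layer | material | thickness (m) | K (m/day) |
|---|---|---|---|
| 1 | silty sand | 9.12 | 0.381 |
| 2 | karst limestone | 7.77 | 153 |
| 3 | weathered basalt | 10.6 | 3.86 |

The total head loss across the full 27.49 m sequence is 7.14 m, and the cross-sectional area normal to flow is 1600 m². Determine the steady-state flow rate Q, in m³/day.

Flow is perpendicular to layering, so the layers act in series and the equivalent K is the thickness-weighted harmonic mean.
Total thickness L = 9.12 + 7.77 + 10.6 = 27.49 m.
Σ(b_i/K_i) = 9.12/0.381 + 7.77/153 + 10.6/3.86 = 26.73 d.
K_eq = L / Σ(b_i/K_i) = 27.49 / 26.73 = 1.028 m/day.
Q = K_eq · A · (Δh/L) = 1.028 × 1600 × (7.14/27.49) = 427.3 m³/day.

427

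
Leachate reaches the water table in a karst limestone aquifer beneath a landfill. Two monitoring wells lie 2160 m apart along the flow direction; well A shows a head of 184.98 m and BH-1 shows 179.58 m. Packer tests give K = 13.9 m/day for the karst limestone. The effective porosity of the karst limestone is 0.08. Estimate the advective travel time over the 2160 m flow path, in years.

Hydraulic gradient i = (184.98 − 179.58) / 2160 = 5.4 / 2160 = 0.002500.
Darcy flux q = K · i = 13.90 × 0.002500 = 0.03475 m/day.
Seepage velocity v = q / n_e = 0.03475 / 0.08 = 0.4344 m/day.
Travel time t = L / v = 2160 / 0.4344 = 4973 days = 13.61 years.

13.6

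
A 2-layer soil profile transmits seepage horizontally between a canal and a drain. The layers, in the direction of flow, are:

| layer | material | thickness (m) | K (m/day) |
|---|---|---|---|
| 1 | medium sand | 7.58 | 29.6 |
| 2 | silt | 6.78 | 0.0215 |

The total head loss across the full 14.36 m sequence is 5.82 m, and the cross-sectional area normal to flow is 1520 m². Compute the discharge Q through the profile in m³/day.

Flow is perpendicular to layering, so the layers act in series and the equivalent K is the thickness-weighted harmonic mean.
Total thickness L = 7.58 + 6.78 = 14.36 m.
Σ(b_i/K_i) = 7.58/29.6 + 6.78/0.0215 = 315.6 d.
K_eq = L / Σ(b_i/K_i) = 14.36 / 315.6 = 0.04550 m/day.
Q = K_eq · A · (Δh/L) = 0.04550 × 1520 × (5.82/14.36) = 28.03 m³/day.

28.0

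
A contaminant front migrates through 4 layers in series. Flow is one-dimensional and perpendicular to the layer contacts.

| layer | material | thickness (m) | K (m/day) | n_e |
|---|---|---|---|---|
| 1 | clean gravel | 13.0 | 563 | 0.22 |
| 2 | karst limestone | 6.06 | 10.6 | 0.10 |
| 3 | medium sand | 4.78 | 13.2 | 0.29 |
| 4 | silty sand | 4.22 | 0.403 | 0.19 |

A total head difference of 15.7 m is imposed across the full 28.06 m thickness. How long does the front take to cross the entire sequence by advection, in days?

4.12

With flow normal to the layers, continuity requires the same specific discharge q through every layer.
Σ(b_i/K_i) = 13.0/563 + 6.06/10.6 + 4.78/13.2 + 4.22/0.403 = 11.43 d.
q = Δh / Σ(b_i/K_i) = 15.7 / 11.43 = 1.374 m/day.
In each layer the seepage velocity is v_i = q/n_i, so the layer transit time is t_i = b_i·n_i / q:
  layer 1 (clean gravel): t_1 = 13.0 × 0.22 / 1.374 = 2.082 d
  layer 2 (karst limestone): t_2 = 6.06 × 0.10 / 1.374 = 0.4411 d
  layer 3 (medium sand): t_3 = 4.78 × 0.29 / 1.374 = 1.009 d
  layer 4 (silty sand): t_4 = 4.22 × 0.19 / 1.374 = 0.5836 d
Total t = Σ t_i = 4.116 days.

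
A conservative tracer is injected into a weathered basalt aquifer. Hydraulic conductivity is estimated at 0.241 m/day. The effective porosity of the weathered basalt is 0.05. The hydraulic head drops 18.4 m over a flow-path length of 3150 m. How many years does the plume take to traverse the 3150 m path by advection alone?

306

Hydraulic gradient i = Δh / L = 18.4 / 3150 = 0.005841.
Darcy flux q = K · i = 0.2410 × 0.005841 = 0.001408 m/day.
Seepage velocity v = q / n_e = 0.001408 / 0.05 = 0.02815 m/day.
Travel time t = L / v = 3150 / 0.02815 = 1.119e+05 days = 306.3 years.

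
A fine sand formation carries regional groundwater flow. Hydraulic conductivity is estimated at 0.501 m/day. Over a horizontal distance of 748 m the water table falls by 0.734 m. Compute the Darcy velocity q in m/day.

0.000492

Hydraulic gradient i = Δh / L = 0.734 / 748 = 0.0009813.
Specific discharge q = K · i = 0.5010 × 0.0009813 = 0.0004916 m/day.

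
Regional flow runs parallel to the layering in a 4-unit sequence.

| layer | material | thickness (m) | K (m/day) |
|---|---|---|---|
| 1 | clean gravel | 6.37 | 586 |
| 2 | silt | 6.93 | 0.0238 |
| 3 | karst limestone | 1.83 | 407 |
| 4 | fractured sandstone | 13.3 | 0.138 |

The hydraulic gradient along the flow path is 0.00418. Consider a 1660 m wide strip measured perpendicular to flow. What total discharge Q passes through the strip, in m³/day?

Flow is parallel to layering, so each bed carries its own Darcy discharge and the transmissivities add.
Σ(K_i·b_i) = 586×6.37 + 0.0238×6.93 + 407×1.83 + 0.138×13.3 = 4480 m²/day.
Hydraulic gradient i = 0.00418.
Q = Σ(K_i·b_i) · W · i = 4480 × 1660 × 0.004180 = 31083 m³/day.

31100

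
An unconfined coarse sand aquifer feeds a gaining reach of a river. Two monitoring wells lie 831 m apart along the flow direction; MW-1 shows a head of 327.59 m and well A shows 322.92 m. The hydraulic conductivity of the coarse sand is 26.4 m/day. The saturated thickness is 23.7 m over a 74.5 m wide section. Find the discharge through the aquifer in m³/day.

262

Cross-sectional area A = 74.5 × 23.7 = 1766 m².
Hydraulic gradient i = (327.59 − 322.92) / 831 = 4.67 / 831 = 0.005620.
Darcy's law: Q = K · A · i = 26.40 × 1766 × 0.005620 = 262.0 m³/day.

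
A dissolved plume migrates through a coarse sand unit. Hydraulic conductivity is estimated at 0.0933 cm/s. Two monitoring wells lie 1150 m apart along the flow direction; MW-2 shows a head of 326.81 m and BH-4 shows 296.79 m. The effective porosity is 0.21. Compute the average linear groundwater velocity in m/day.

10.0

Convert K: 0.0933 cm/s × 864 = 80.61 m/day.
Hydraulic gradient i = (326.81 − 296.79) / 1150 = 30.02 / 1150 = 0.02610.
Darcy flux q = K · i = 80.61 × 0.02610 = 2.104 m/day.
Seepage velocity v = q / n_e = 2.104 / 0.21 = 10.02 m/day.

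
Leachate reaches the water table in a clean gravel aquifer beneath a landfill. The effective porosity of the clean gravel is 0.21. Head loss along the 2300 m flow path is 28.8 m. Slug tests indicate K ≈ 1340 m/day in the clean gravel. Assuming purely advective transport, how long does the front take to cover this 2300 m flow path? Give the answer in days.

28.8

Hydraulic gradient i = Δh / L = 28.8 / 2300 = 0.01252.
Darcy flux q = K · i = 1340 × 0.01252 = 16.78 m/day.
Seepage velocity v = q / n_e = 16.78 / 0.21 = 79.90 m/day.
Travel time t = L / v = 2300 / 79.90 = 28.79 days.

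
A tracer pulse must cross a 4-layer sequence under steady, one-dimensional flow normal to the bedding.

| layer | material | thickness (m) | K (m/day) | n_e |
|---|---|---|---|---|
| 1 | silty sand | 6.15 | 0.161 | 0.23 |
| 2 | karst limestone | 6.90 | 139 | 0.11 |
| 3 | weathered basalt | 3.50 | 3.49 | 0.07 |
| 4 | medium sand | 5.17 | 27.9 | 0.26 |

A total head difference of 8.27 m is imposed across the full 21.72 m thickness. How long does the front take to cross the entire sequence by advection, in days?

17.9

With flow normal to the layers, continuity requires the same specific discharge q through every layer.
Σ(b_i/K_i) = 6.15/0.161 + 6.90/139 + 3.50/3.49 + 5.17/27.9 = 39.44 d.
q = Δh / Σ(b_i/K_i) = 8.27 / 39.44 = 0.2097 m/day.
In each layer the seepage velocity is v_i = q/n_i, so the layer transit time is t_i = b_i·n_i / q:
  layer 1 (silty sand): t_1 = 6.15 × 0.23 / 0.2097 = 6.745 d
  layer 2 (karst limestone): t_2 = 6.90 × 0.11 / 0.2097 = 3.619 d
  layer 3 (weathered basalt): t_3 = 3.50 × 0.07 / 0.2097 = 1.168 d
  layer 4 (medium sand): t_4 = 5.17 × 0.26 / 0.2097 = 6.410 d
Total t = Σ t_i = 17.94 days.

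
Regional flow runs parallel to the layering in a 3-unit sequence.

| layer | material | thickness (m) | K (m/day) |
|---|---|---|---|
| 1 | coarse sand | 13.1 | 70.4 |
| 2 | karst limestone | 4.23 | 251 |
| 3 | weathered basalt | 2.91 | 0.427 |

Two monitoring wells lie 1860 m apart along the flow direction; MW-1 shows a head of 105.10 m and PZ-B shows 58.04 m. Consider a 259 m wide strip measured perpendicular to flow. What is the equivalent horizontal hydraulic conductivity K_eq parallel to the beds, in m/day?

Flow is parallel to layering, so each bed carries its own Darcy discharge and the transmissivities add.
Σ(K_i·b_i) = 70.4×13.1 + 251×4.23 + 0.427×2.91 = 1985 m²/day.
Total thickness b = 20.24 m, so K_eq = Σ(K_i·b_i)/b = 98.08 m/day.

98.1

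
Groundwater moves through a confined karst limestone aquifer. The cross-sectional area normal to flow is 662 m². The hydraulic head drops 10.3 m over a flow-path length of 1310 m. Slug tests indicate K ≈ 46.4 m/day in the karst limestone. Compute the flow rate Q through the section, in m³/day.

Hydraulic gradient i = Δh / L = 10.3 / 1310 = 0.007863.
Darcy's law: Q = K · A · i = 46.40 × 662.0 × 0.007863 = 241.5 m³/day.

242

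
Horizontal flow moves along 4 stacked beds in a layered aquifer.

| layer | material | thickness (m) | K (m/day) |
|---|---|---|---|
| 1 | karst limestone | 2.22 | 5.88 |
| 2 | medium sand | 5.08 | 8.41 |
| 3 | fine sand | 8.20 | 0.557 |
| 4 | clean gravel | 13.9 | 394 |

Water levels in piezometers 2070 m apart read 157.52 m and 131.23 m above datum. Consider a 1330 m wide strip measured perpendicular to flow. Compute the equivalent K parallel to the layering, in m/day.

188

Flow is parallel to layering, so each bed carries its own Darcy discharge and the transmissivities add.
Σ(K_i·b_i) = 5.88×2.22 + 8.41×5.08 + 0.557×8.20 + 394×13.9 = 5537 m²/day.
Total thickness b = 29.40 m, so K_eq = Σ(K_i·b_i)/b = 188.3 m/day.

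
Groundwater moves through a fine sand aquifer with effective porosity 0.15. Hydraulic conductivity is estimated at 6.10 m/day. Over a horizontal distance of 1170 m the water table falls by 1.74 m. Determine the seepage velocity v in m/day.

Hydraulic gradient i = Δh / L = 1.74 / 1170 = 0.001487.
Darcy flux q = K · i = 6.100 × 0.001487 = 0.009072 m/day.
Seepage velocity v = q / n_e = 0.009072 / 0.15 = 0.06048 m/day.

0.0605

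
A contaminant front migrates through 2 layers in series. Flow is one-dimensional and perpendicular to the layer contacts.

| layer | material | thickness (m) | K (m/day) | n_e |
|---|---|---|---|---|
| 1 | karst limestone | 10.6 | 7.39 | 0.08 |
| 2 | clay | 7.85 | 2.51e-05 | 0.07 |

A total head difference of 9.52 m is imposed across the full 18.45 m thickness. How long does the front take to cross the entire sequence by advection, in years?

126

With flow normal to the layers, continuity requires the same specific discharge q through every layer.
Σ(b_i/K_i) = 10.6/7.39 + 7.85/2.51e-05 = 3.128e+05 d.
q = Δh / Σ(b_i/K_i) = 9.52 / 3.128e+05 = 3.044e-05 m/day.
In each layer the seepage velocity is v_i = q/n_i, so the layer transit time is t_i = b_i·n_i / q:
  layer 1 (karst limestone): t_1 = 10.6 × 0.08 / 3.044e-05 = 27858 d
  layer 2 (clay): t_2 = 7.85 × 0.07 / 3.044e-05 = 18052 d
Total t = Σ t_i = 45911 days = 125.7 years.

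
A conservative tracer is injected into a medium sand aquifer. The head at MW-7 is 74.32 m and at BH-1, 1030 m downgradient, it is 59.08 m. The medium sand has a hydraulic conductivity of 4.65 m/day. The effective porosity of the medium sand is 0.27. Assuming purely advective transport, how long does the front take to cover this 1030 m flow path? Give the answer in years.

11.1

Hydraulic gradient i = (74.32 − 59.08) / 1030 = 15.24 / 1030 = 0.01480.
Darcy flux q = K · i = 4.650 × 0.01480 = 0.06880 m/day.
Seepage velocity v = q / n_e = 0.06880 / 0.27 = 0.2548 m/day.
Travel time t = L / v = 1030 / 0.2548 = 4042 days = 11.07 years.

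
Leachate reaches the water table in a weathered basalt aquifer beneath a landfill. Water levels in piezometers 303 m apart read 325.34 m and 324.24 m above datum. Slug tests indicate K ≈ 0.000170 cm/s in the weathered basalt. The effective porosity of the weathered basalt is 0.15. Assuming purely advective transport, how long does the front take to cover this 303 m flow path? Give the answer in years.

Convert K: 0.000170 cm/s × 864 = 0.1469 m/day.
Hydraulic gradient i = (325.34 − 324.24) / 303 = 1.1 / 303 = 0.003630.
Darcy flux q = K · i = 0.1469 × 0.003630 = 0.0005332 m/day.
Seepage velocity v = q / n_e = 0.0005332 / 0.15 = 0.003555 m/day.
Travel time t = L / v = 303 / 0.003555 = 85236 days = 233.4 years.

233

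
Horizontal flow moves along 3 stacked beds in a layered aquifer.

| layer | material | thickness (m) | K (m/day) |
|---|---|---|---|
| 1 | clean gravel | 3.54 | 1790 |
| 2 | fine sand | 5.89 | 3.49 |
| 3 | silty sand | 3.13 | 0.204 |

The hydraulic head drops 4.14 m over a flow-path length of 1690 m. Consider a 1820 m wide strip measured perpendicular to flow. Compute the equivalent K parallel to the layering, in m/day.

Flow is parallel to layering, so each bed carries its own Darcy discharge and the transmissivities add.
Σ(K_i·b_i) = 1790×3.54 + 3.49×5.89 + 0.204×3.13 = 6358 m²/day.
Total thickness b = 12.56 m, so K_eq = Σ(K_i·b_i)/b = 506.2 m/day.

506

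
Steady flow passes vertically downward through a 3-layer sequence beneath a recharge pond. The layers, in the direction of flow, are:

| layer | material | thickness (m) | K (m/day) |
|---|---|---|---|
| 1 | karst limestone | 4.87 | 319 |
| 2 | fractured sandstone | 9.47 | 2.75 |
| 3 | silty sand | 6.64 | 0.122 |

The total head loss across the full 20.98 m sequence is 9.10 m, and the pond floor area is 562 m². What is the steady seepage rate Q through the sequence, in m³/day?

88.4

Flow is perpendicular to layering, so the layers act in series and the equivalent K is the thickness-weighted harmonic mean.
Total thickness L = 4.87 + 9.47 + 6.64 = 20.98 m.
Σ(b_i/K_i) = 4.87/319 + 9.47/2.75 + 6.64/0.122 = 57.89 d.
K_eq = L / Σ(b_i/K_i) = 20.98 / 57.89 = 0.3624 m/day.
Q = K_eq · A · (Δh/L) = 0.3624 × 562 × (9.10/20.98) = 88.35 m³/day.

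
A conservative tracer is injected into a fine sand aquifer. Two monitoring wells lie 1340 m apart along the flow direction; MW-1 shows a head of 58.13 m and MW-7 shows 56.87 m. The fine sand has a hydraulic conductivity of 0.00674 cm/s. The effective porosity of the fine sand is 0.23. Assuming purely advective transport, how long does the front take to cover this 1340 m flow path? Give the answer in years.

Convert K: 0.00674 cm/s × 864 = 5.823 m/day.
Hydraulic gradient i = (58.13 − 56.87) / 1340 = 1.26 / 1340 = 0.0009403.
Darcy flux q = K · i = 5.823 × 0.0009403 = 0.005476 m/day.
Seepage velocity v = q / n_e = 0.005476 / 0.23 = 0.02381 m/day.
Travel time t = L / v = 1340 / 0.02381 = 56285 days = 154.1 years.

154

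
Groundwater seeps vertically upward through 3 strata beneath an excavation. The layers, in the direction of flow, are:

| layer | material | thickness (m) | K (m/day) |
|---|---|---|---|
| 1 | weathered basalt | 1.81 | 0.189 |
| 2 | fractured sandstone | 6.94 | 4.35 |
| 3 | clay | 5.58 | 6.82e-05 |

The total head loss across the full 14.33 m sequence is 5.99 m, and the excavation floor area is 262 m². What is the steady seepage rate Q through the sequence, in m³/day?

0.0192

Flow is perpendicular to layering, so the layers act in series and the equivalent K is the thickness-weighted harmonic mean.
Total thickness L = 1.81 + 6.94 + 5.58 = 14.33 m.
Σ(b_i/K_i) = 1.81/0.189 + 6.94/4.35 + 5.58/6.82e-05 = 81829 d.
K_eq = L / Σ(b_i/K_i) = 14.33 / 81829 = 0.0001751 m/day.
Q = K_eq · A · (Δh/L) = 0.0001751 × 262 × (5.99/14.33) = 0.01918 m³/day.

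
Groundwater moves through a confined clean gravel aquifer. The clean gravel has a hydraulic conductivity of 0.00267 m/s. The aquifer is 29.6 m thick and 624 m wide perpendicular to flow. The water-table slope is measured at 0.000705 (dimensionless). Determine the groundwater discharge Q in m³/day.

Convert K: 0.00267 m/s × 86400 = 230.7 m/day.
Cross-sectional area A = 624 × 29.6 = 18470 m².
Hydraulic gradient i = 0.000705.
Darcy's law: Q = K · A · i = 230.7 × 18470 × 0.0007050 = 3004 m³/day.

3000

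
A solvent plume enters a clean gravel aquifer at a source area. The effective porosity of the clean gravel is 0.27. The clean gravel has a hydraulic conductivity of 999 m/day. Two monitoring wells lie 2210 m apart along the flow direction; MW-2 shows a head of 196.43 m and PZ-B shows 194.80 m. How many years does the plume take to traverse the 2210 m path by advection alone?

Hydraulic gradient i = (196.43 − 194.80) / 2210 = 1.63 / 2210 = 0.0007376.
Darcy flux q = K · i = 999.0 × 0.0007376 = 0.7368 m/day.
Seepage velocity v = q / n_e = 0.7368 / 0.27 = 2.729 m/day.
Travel time t = L / v = 2210 / 2.729 = 809.8 days = 2.217 years.

2.22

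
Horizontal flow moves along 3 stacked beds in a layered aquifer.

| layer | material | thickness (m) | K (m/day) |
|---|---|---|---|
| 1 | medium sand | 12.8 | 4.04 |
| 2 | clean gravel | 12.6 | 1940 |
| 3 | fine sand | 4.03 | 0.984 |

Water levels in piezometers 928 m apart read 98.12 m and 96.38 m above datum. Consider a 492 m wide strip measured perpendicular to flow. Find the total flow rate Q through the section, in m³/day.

22600

Flow is parallel to layering, so each bed carries its own Darcy discharge and the transmissivities add.
Σ(K_i·b_i) = 4.04×12.8 + 1940×12.6 + 0.984×4.03 = 24500 m²/day.
Hydraulic gradient i = (98.12 − 96.38) / 928 = 1.74 / 928 = 0.001875.
Q = Σ(K_i·b_i) · W · i = 24500 × 492 × 0.001875 = 22601 m³/day.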